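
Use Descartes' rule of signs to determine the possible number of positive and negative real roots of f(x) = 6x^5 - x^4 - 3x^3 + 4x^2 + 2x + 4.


Descartes' rule of signs:

For positive roots, count sign changes in f(x) = 6x^5 - x^4 - 3x^3 + 4x^2 + 2x + 4:
Signs of coefficients: +, -, -, +, +, +
Number of sign changes: 2
Possible positive real roots: 2, 0

For negative roots, examine f(-x) = -6x^5 - x^4 + 3x^3 + 4x^2 - 2x + 4:
Signs of coefficients: -, -, +, +, -, +
Number of sign changes: 3
Possible negative real roots: 3, 1

Positive roots: 2 or 0; Negative roots: 3 or 1


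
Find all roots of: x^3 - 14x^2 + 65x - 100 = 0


Let p(x) = x^3 - 14x^2 + 65x - 100. By the rational root theorem (leading coefficient 1), any rational root is an integer divisor of 100: try ±1, ±2, ... in turn.
Test x = 1: value = -48 ≠ 0.
Test x = -1: value = -180 ≠ 0.
Test x = 2: value = -18 ≠ 0.
Test x = -2: value = -294 ≠ 0.
Test x = 4: value = 0 ✓, so (x - 4) is a factor.
Synthetic division by (x - 4): bring down 1; 1(4) - 14 = -10; (-10)(4) + 65 = 25; 25(4) - 100 = 0 → quotient x^2 - 10x + 25, remainder 0.
Solve the quadratic x^2 - 10x + 25 = 0: discriminant = (-10)^2 - 4(1)(25) = 100 - 100 = 0.
Discriminant = 0, so a double root: x = 10/2 = 5.
Collecting all roots found:

x = 4, x = 5 (multiplicity 2)


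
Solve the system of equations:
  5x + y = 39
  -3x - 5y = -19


Using Cramer's rule:
Determinant D = (5)(-5) - (-3)(1) = -25 + 3 = -22
Dx = (39)(-5) - (-19)(1) = -195 + 19 = -176
Dy = (5)(-19) - (-3)(39) = -95 + 117 = 22
x = Dx/D = -176/-22 = 8
y = Dy/D = 22/-22 = -1

x = 8, y = -1


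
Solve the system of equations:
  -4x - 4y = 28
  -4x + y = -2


Using Cramer's rule:
Determinant D = (-4)(1) - (-4)(-4) = -4 - 16 = -20
Dx = (28)(1) - (-2)(-4) = 28 - 8 = 20
Dy = (-4)(-2) - (-4)(28) = 8 + 112 = 120
x = Dx/D = 20/-20 = -1
y = Dy/D = 120/-20 = -6

x = -1, y = -6


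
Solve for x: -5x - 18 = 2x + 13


Starting with: -5x - 18 = 2x + 13
Move all x terms to left: (-5 - 2)x = 13 + 18
Simplify: -7x = 31
Divide both sides by -7: x = -31/7

x = -31/7


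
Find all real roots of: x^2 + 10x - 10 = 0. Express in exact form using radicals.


Using the quadratic formula: x = (-b ± sqrt(b^2 - 4ac)) / (2a)
Here a = 1, b = 10, c = -10
Discriminant = b^2 - 4ac = 10^2 - 4(1)(-10) = 100 + 40 = 140
Since discriminant = 140 > 0, there are two real roots.
x = (-10 ± 2*sqrt(35)) / 2
Simplifying: x = -5 ± sqrt(35)
Numerically: x ≈ 0.9161 or x ≈ -10.9161

x = -5 + sqrt(35) or x = -5 - sqrt(35)


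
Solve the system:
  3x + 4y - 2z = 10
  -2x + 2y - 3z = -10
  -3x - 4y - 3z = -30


Using Cramer's rule. Expand each determinant along the first row.
D  = 3*[2*(-3) - (-3)*(-4)] - 4*[(-2)*(-3) - (-3)*(-3)] + (-2)*[(-2)*(-4) - 2*(-3)]
  = 3*(-18) - 4*(-3) + (-2)*(14) = -70
Dx = 10*[2*(-3) - (-3)*(-4)] - 4*[(-10)*(-3) - (-3)*(-30)] + (-2)*[(-10)*(-4) - 2*(-30)]
  = 10*(-18) - 4*(-60) + (-2)*(100) = -140
Dy = 3*[(-10)*(-3) - (-3)*(-30)] - 10*[(-2)*(-3) - (-3)*(-3)] + (-2)*[(-2)*(-30) - (-10)*(-3)]
  = 3*(-60) - 10*(-3) + (-2)*(30) = -210
Dz = 3*[2*(-30) - (-10)*(-4)] - 4*[(-2)*(-30) - (-10)*(-3)] + 10*[(-2)*(-4) - 2*(-3)]
  = 3*(-100) - 4*(30) + 10*(14) = -280
x = Dx/D = -140/-70 = 2, y = Dy/D = -210/-70 = 3, z = Dz/D = -280/-70 = 4
Check eq1: (3)(2) + (4)(3) + (-2)(4) = 10 = 10 ✓
Check eq2: (-2)(2) + (2)(3) + (-3)(4) = -10 = -10 ✓
Check eq3: (-3)(2) + (-4)(3) + (-3)(4) = -30 = -30 ✓

x = 2, y = 3, z = 4


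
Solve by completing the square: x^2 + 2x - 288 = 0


Start: x^2 + 2x - 288 = 0
Move constant: x^2 + 2x = 288
Half of 2 is 1, squared is 1
Add 1 to both sides: x^2 + 2x + 1 = 289
(x + 1)^2 = 289
x + 1 = ±17
x = -1 + 17 = 16 or x = -1 - 17 = -18

x = -18, x = 16


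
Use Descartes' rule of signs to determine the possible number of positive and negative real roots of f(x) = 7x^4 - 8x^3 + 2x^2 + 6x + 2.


Descartes' rule of signs:

For positive roots, count sign changes in f(x) = 7x^4 - 8x^3 + 2x^2 + 6x + 2:
Signs of coefficients: +, -, +, +, +
Number of sign changes: 2
Possible positive real roots: 2, 0

For negative roots, examine f(-x) = 7x^4 + 8x^3 + 2x^2 - 6x + 2:
Signs of coefficients: +, +, +, -, +
Number of sign changes: 2
Possible negative real roots: 2, 0

Positive roots: 2 or 0; Negative roots: 2 or 0


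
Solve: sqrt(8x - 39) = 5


Square both sides: 8x - 39 = 5^2 = 25
8x = 25 + 39 = 64
x = 8
Check: sqrt(8*8 - 39) = sqrt(25) = 5 ✓

x = 8


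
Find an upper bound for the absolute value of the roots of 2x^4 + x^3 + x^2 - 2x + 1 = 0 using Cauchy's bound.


Cauchy's bound: all roots r satisfy |r| <= 1 + max(|a_i/a_n|) for i = 0,...,n-1
where a_n is the leading coefficient.

Coefficients: [2, 1, 1, -2, 1]
Leading coefficient a_n = 2
Ratios |a_i/a_n|: 1/2, 1/2, 1, 1/2
Maximum ratio: 1
Cauchy's bound: |r| <= 1 + 1 = 2

Upper bound = 2


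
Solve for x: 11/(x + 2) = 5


Multiply both sides by (x + 2): 11 = 5(x + 2)
Distribute: 11 = 5x + 10
5x = 11 - 10 = 1
x = 1/5

x = 1/5


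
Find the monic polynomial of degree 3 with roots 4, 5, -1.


A monic polynomial with roots 4, 5, -1 is:
p(x) = (x - 4)(x - 5)(x + 1)
After multiplying by (x - 4): x - 4
After multiplying by (x - 5): x^2 - 9x + 20
After multiplying by (x + 1): x^3 - 8x^2 + 11x + 20

x^3 - 8x^2 + 11x + 20


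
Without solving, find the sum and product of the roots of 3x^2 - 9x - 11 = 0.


By Vieta's formulas for ax^2 + bx + c = 0:
  Sum of roots = -b/a
  Product of roots = c/a

Here a = 3, b = -9, c = -11
Sum = -(-9)/3 = 3
Product = -11/3 = -11/3

Sum = 3, Product = -11/3


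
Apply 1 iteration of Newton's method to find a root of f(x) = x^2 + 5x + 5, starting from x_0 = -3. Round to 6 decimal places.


Newton's method: x_(n+1) = x_n - f(x_n)/f'(x_n)
f(x) = x^2 + 5x + 5
f'(x) = 2x + 5

Iteration 1:
  f(-3.000000) = -1.000000
  f'(-3.000000) = -1.000000
  x_1 = -3.000000 - (-1.000000)/(-1.000000) = -4.000000

x_1 = -4.000000


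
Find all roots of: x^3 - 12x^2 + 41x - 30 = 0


Let p(x) = x^3 - 12x^2 + 41x - 30. By the rational root theorem (leading coefficient 1), any rational root is an integer divisor of 30: try ±1, ±2, ... in turn.
Test x = 1: value = 0 ✓, so (x - 1) is a factor.
Synthetic division by (x - 1): bring down 1; 1(1) - 12 = -11; (-11)(1) + 41 = 30; 30(1) - 30 = 0 → quotient x^2 - 11x + 30, remainder 0.
Solve the quadratic x^2 - 11x + 30 = 0: discriminant = (-11)^2 - 4(1)(30) = 121 - 120 = 1.
sqrt(1) = 1, so x = (11 ± 1)/2: x = 6 or x = 5.
Collecting all roots found:

x = 1, x = 5, x = 6


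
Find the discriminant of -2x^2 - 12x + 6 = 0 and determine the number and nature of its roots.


For ax^2 + bx + c = 0, discriminant D = b^2 - 4ac
Here a = -2, b = -12, c = 6
D = (-12)^2 - 4(-2)(6) = 144 + 48 = 192

D = 192 > 0 but not a perfect square
The equation has 2 distinct real irrational roots.

Discriminant = 192, 2 distinct real irrational roots


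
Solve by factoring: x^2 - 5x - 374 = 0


We need two numbers that multiply to -374 and add to -5.
Those numbers are -22 and 17 (since (-22) * 17 = -374 and (-22) + 17 = -5).
So x^2 - 5x - 374 = (x - 22)(x + 17) = 0
Setting each factor to zero: x = 22 or x = -17

x = -17, x = 22


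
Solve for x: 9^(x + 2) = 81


Express both sides with the same base.
81 = 9^2
Since the bases match, equate exponents: x + 2 = 2
So x = 2 - (2) = 0

x = 0


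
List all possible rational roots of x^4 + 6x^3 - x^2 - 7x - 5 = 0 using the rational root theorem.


Rational root theorem: possible roots are ±p/q where:
  p divides the constant term (-5): p ∈ {1, 5}
  q divides the leading coefficient (1): q ∈ {1}

All possible rational roots: -5, -1, 1, 5

-5, -1, 1, 5


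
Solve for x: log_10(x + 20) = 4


Convert to exponential form: x + 20 = 10^4 = 10000
x = 10000 - 20 = 9980
Check: log_10(9980 + 20) = log_10(10000) = log_10(10000) = 4 ✓

x = 9980


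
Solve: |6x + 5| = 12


An absolute value equation |expr| = 12 gives two cases:
Case 1: 6x + 5 = 12
  6x = 7, so x = 7/6
Case 2: 6x + 5 = -12
  6x = -17, so x = -17/6

x = -17/6, x = 7/6


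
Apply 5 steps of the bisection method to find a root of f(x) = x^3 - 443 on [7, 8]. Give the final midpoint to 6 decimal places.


f(x) = x^3 - 443
f(7) = -100 < 0
f(8) = 69 > 0

Step 1: midpoint = (7.000000 + 8.000000)/2 = 7.500000
  f(7.500000) = -21.125000
  f(mid) < 0, so root is in [7.500000, 8.000000]

Step 2: midpoint = (7.500000 + 8.000000)/2 = 7.750000
  f(7.750000) = 22.484375
  f(mid) > 0, so root is in [7.500000, 7.750000]

Step 3: midpoint = (7.500000 + 7.750000)/2 = 7.625000
  f(7.625000) = 0.322266
  f(mid) > 0, so root is in [7.500000, 7.625000]

Step 4: midpoint = (7.500000 + 7.625000)/2 = 7.562500
  f(7.562500) = -10.489990
  f(mid) < 0, so root is in [7.562500, 7.625000]

Step 5: midpoint = (7.562500 + 7.625000)/2 = 7.593750
  f(7.593750) = -5.106110
  f(mid) < 0, so root is in [7.593750, 7.625000]

midpoint = 7.593750


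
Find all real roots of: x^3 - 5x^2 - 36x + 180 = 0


Let p(x) = x^3 - 5x^2 - 36x + 180. By the rational root theorem (leading coefficient 1), any rational root is an integer divisor of 180: try ±1, ±2, ... in turn.
Test x = 1: value = 140 ≠ 0.
Test x = -1: value = 210 ≠ 0.
Test x = 2: value = 96 ≠ 0.
Test x = -2: value = 224 ≠ 0.
Test x = 3: value = 54 ≠ 0.
Test x = -3: value = 216 ≠ 0.
Test x = 4: value = 20 ≠ 0.
Test x = -4: value = 180 ≠ 0.
Test x = 5: value = 0 ✓, so (x - 5) is a factor.
Synthetic division by (x - 5): bring down 1; 1(5) - 5 = 0; 0(5) - 36 = -36; (-36)(5) + 180 = 0 → quotient x^2 - 36, remainder 0.
Solve the quadratic x^2 - 36 = 0: discriminant = 0^2 - 4(1)(-36) = 0 + 144 = 144.
sqrt(144) = 12, so x = (0 ± 12)/2: x = 6 or x = -6.

x = -6, x = 5, x = 6


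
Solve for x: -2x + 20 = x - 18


Starting with: -2x + 20 = x - 18
Move all x terms to left: (-2 - 1)x = -18 - 20
Simplify: -3x = -38
Divide both sides by -3: x = 38/3

x = 38/3


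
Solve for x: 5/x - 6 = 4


Subtract -6 from both sides: 5/x = 10
Multiply both sides by x: 5 = 10 * x
Divide by 10: x = 1/2

x = 1/2


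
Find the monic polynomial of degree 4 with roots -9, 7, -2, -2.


A monic polynomial with roots -9, 7, -2, -2 is:
p(x) = (x + 9)(x - 7)(x + 2)(x + 2)
After multiplying by (x + 9): x + 9
After multiplying by (x - 7): x^2 + 2x - 63
After multiplying by (x + 2): x^3 + 4x^2 - 59x - 126
After multiplying by (x + 2): x^4 + 6x^3 - 51x^2 - 244x - 252

x^4 + 6x^3 - 51x^2 - 244x - 252


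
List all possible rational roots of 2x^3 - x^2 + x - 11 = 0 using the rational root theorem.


Rational root theorem: possible roots are ±p/q where:
  p divides the constant term (-11): p ∈ {1, 11}
  q divides the leading coefficient (2): q ∈ {1, 2}

All possible rational roots: -11, -11/2, -1, -1/2, 1/2, 1, 11/2, 11

-11, -11/2, -1, -1/2, 1/2, 1, 11/2, 11


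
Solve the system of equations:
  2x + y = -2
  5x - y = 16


Using Cramer's rule:
Determinant D = (2)(-1) - (5)(1) = -2 - 5 = -7
Dx = (-2)(-1) - (16)(1) = 2 - 16 = -14
Dy = (2)(16) - (5)(-2) = 32 + 10 = 42
x = Dx/D = -14/-7 = 2
y = Dy/D = 42/-7 = -6

x = 2, y = -6


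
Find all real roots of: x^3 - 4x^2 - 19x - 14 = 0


Let p(x) = x^3 - 4x^2 - 19x - 14. By the rational root theorem (leading coefficient 1), any rational root is an integer divisor of 14: try ±1, ±2, ... in turn.
Test x = 1: value = -36 ≠ 0.
Test x = -1: value = 0 ✓, so (x + 1) is a factor.
Synthetic division by (x + 1): bring down 1; 1(-1) - 4 = -5; (-5)(-1) - 19 = -14; (-14)(-1) - 14 = 0 → quotient x^2 - 5x - 14, remainder 0.
Solve the quadratic x^2 - 5x - 14 = 0: discriminant = (-5)^2 - 4(1)(-14) = 25 + 56 = 81.
sqrt(81) = 9, so x = (5 ± 9)/2: x = 7 or x = -2.

x = -2, x = -1, x = 7


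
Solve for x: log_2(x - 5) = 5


Convert to exponential form: x - 5 = 2^5 = 32
x = 32 + 5 = 37
Check: log_2(37 - 5) = log_2(32) = log_2(32) = 5 ✓

x = 37


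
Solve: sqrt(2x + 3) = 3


Square both sides: 2x + 3 = 3^2 = 9
2x = 9 - 3 = 6
x = 3
Check: sqrt(2*3 + 3) = sqrt(9) = 3 ✓

x = 3


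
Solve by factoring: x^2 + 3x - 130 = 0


We need two numbers that multiply to -130 and add to 3.
Those numbers are -10 and 13 (since (-10) * 13 = -130 and (-10) + 13 = 3).
So x^2 + 3x - 130 = (x - 10)(x + 13) = 0
Setting each factor to zero: x = 10 or x = -13

x = -13, x = 10


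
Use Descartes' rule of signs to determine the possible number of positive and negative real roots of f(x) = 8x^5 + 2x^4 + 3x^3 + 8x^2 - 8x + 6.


Descartes' rule of signs:

For positive roots, count sign changes in f(x) = 8x^5 + 2x^4 + 3x^3 + 8x^2 - 8x + 6:
Signs of coefficients: +, +, +, +, -, +
Number of sign changes: 2
Possible positive real roots: 2, 0

For negative roots, examine f(-x) = -8x^5 + 2x^4 - 3x^3 + 8x^2 + 8x + 6:
Signs of coefficients: -, +, -, +, +, +
Number of sign changes: 3
Possible negative real roots: 3, 1

Positive roots: 2 or 0; Negative roots: 3 or 1


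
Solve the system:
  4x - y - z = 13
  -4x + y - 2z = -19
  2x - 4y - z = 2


Using Cramer's rule. Expand each determinant along the first row.
D  = 4*[1*(-1) - (-2)*(-4)] - (-1)*[(-4)*(-1) - (-2)*2] + (-1)*[(-4)*(-4) - 1*2]
  = 4*(-9) - (-1)*(8) + (-1)*(14) = -42
Dx = 13*[1*(-1) - (-2)*(-4)] - (-1)*[(-19)*(-1) - (-2)*2] + (-1)*[(-19)*(-4) - 1*2]
  = 13*(-9) - (-1)*(23) + (-1)*(74) = -168
Dy = 4*[(-19)*(-1) - (-2)*2] - 13*[(-4)*(-1) - (-2)*2] + (-1)*[(-4)*2 - (-19)*2]
  = 4*(23) - 13*(8) + (-1)*(30) = -42
Dz = 4*[1*2 - (-19)*(-4)] - (-1)*[(-4)*2 - (-19)*2] + 13*[(-4)*(-4) - 1*2]
  = 4*(-74) - (-1)*(30) + 13*(14) = -84
x = Dx/D = -168/-42 = 4, y = Dy/D = -42/-42 = 1, z = Dz/D = -84/-42 = 2
Check eq1: (4)(4) + (-1)(1) + (-1)(2) = 13 = 13 ✓
Check eq2: (-4)(4) + (1)(1) + (-2)(2) = -19 = -19 ✓
Check eq3: (2)(4) + (-4)(1) + (-1)(2) = 2 = 2 ✓

x = 4, y = 1, z = 2


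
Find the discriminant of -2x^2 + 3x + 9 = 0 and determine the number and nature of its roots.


For ax^2 + bx + c = 0, discriminant D = b^2 - 4ac
Here a = -2, b = 3, c = 9
D = (3)^2 - 4(-2)(9) = 9 + 72 = 81

D = 81 > 0 and is a perfect square (sqrt = 9)
The equation has 2 distinct real rational roots.

Discriminant = 81, 2 distinct real rational roots


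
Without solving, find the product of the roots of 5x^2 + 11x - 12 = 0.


By Vieta's formulas for ax^2 + bx + c = 0:
  Sum of roots = -b/a
  Product of roots = c/a

Here a = 5, b = 11, c = -12
Sum = -(11)/5 = -11/5
Product = -12/5 = -12/5

Product = -12/5


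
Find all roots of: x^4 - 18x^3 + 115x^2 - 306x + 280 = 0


Let p(x) = x^4 - 18x^3 + 115x^2 - 306x + 280. By the rational root theorem (leading coefficient 1), any rational root is an integer divisor of 280: try ±1, ±2, ... in turn.
Test x = 1: value = 72 ≠ 0.
Test x = -1: value = 720 ≠ 0.
Test x = 2: value = 0 ✓, so (x - 2) is a factor.
Synthetic division by (x - 2): bring down 1; 1(2) - 18 = -16; (-16)(2) + 115 = 83; 83(2) - 306 = -140; (-140)(2) + 280 = 0 → quotient x^3 - 16x^2 + 83x - 140, remainder 0.
Continue with the quotient x^3 - 16x^2 + 83x - 140 (candidates must divide 140; re-test x = 2 first in case it repeats).
Test x = 2: value = -30 ≠ 0.
Test x = -2: value = -378 ≠ 0.
Test x = 4: value = 0 ✓, so (x - 4) is a factor.
Synthetic division by (x - 4): bring down 1; 1(4) - 16 = -12; (-12)(4) + 83 = 35; 35(4) - 140 = 0 → quotient x^2 - 12x + 35, remainder 0.
Solve the quadratic x^2 - 12x + 35 = 0: discriminant = (-12)^2 - 4(1)(35) = 144 - 140 = 4.
sqrt(4) = 2, so x = (12 ± 2)/2: x = 7 or x = 5.
Collecting all roots found:

x = 2, x = 4, x = 5, x = 7


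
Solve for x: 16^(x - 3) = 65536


Express both sides with the same base.
65536 = 16^4
Since the bases match, equate exponents: x - 3 = 4
So x = 4 - (-3) = 7

x = 7


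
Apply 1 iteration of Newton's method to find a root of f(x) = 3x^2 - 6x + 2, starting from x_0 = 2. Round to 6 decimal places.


Newton's method: x_(n+1) = x_n - f(x_n)/f'(x_n)
f(x) = 3x^2 - 6x + 2
f'(x) = 6x - 6

Iteration 1:
  f(2.000000) = 2.000000
  f'(2.000000) = 6.000000
  x_1 = 2.000000 - (2.000000)/(6.000000) = 1.666667

x_1 = 1.666667


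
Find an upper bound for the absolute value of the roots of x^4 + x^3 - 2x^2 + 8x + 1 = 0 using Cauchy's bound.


Cauchy's bound: all roots r satisfy |r| <= 1 + max(|a_i/a_n|) for i = 0,...,n-1
where a_n is the leading coefficient.

Coefficients: [1, 1, -2, 8, 1]
Leading coefficient a_n = 1
Ratios |a_i/a_n|: 1, 2, 8, 1
Maximum ratio: 8
Cauchy's bound: |r| <= 1 + 8 = 9

Upper bound = 9


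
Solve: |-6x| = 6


An absolute value equation |expr| = 6 gives two cases:
Case 1: -6x = 6
  -6x = 6, so x = -1
Case 2: -6x = -6
  -6x = -6, so x = 1

x = -1, x = 1


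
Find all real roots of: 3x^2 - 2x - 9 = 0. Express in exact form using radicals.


Using the quadratic formula: x = (-b ± sqrt(b^2 - 4ac)) / (2a)
Here a = 3, b = -2, c = -9
Discriminant = b^2 - 4ac = (-2)^2 - 4(3)(-9) = 4 + 108 = 112
Since discriminant = 112 > 0, there are two real roots.
x = (2 ± 4*sqrt(7)) / 6
Simplifying: x = (1 ± 2*sqrt(7)) / 3
Numerically: x ≈ 2.0972 or x ≈ -1.4305

x = (1 + 2*sqrt(7)) / 3 or x = (1 - 2*sqrt(7)) / 3


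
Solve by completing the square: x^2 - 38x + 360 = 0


Start: x^2 - 38x + 360 = 0
Move constant: x^2 - 38x = -360
Half of -38 is -19, squared is 361
Add 361 to both sides: x^2 - 38x + 361 = 1
(x - 19)^2 = 1
x - 19 = ±1
x = 19 + 1 = 20 or x = 19 - 1 = 18

x = 18, x = 20


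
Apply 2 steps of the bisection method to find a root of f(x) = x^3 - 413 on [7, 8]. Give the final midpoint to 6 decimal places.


f(x) = x^3 - 413
f(7) = -70 < 0
f(8) = 99 > 0

Step 1: midpoint = (7.000000 + 8.000000)/2 = 7.500000
  f(7.500000) = 8.875000
  f(mid) > 0, so root is in [7.000000, 7.500000]

Step 2: midpoint = (7.000000 + 7.500000)/2 = 7.250000
  f(7.250000) = -31.921875
  f(mid) < 0, so root is in [7.250000, 7.500000]

midpoint = 7.250000


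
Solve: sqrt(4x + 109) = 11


Square both sides: 4x + 109 = 11^2 = 121
4x = 121 - 109 = 12
x = 3
Check: sqrt(4*3 + 109) = sqrt(121) = 11 ✓

x = 3


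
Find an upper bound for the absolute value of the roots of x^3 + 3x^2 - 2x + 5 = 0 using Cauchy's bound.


Cauchy's bound: all roots r satisfy |r| <= 1 + max(|a_i/a_n|) for i = 0,...,n-1
where a_n is the leading coefficient.

Coefficients: [1, 3, -2, 5]
Leading coefficient a_n = 1
Ratios |a_i/a_n|: 3, 2, 5
Maximum ratio: 5
Cauchy's bound: |r| <= 1 + 5 = 6

Upper bound = 6


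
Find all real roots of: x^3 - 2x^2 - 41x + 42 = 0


Let p(x) = x^3 - 2x^2 - 41x + 42. By the rational root theorem (leading coefficient 1), any rational root is an integer divisor of 42: try ±1, ±2, ... in turn.
Test x = 1: value = 0 ✓, so (x - 1) is a factor.
Synthetic division by (x - 1): bring down 1; 1(1) - 2 = -1; (-1)(1) - 41 = -42; (-42)(1) + 42 = 0 → quotient x^2 - x - 42, remainder 0.
Solve the quadratic x^2 - x - 42 = 0: discriminant = (-1)^2 - 4(1)(-42) = 1 + 168 = 169.
sqrt(169) = 13, so x = (1 ± 13)/2: x = 7 or x = -6.

x = -6, x = 1, x = 7


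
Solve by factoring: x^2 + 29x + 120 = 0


We need two numbers that multiply to 120 and add to 29.
Those numbers are 5 and 24 (since 5 * 24 = 120 and 5 + 24 = 29).
So x^2 + 29x + 120 = (x + 5)(x + 24) = 0
Setting each factor to zero: x = -5 or x = -24

x = -24, x = -5


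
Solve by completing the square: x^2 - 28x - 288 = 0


Start: x^2 - 28x - 288 = 0
Move constant: x^2 - 28x = 288
Half of -28 is -14, squared is 196
Add 196 to both sides: x^2 - 28x + 196 = 484
(x - 14)^2 = 484
x - 14 = ±22
x = 14 + 22 = 36 or x = 14 - 22 = -8

x = -8, x = 36


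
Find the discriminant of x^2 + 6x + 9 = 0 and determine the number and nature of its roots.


For ax^2 + bx + c = 0, discriminant D = b^2 - 4ac
Here a = 1, b = 6, c = 9
D = (6)^2 - 4(1)(9) = 36 - 36 = 0

D = 0
The equation has exactly 1 real root (a repeated/double root).

Discriminant = 0, 1 repeated real root


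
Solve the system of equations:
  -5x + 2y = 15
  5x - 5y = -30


Using Cramer's rule:
Determinant D = (-5)(-5) - (5)(2) = 25 - 10 = 15
Dx = (15)(-5) - (-30)(2) = -75 + 60 = -15
Dy = (-5)(-30) - (5)(15) = 150 - 75 = 75
x = Dx/D = -15/15 = -1
y = Dy/D = 75/15 = 5

x = -1, y = 5


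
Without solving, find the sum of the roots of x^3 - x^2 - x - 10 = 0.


By Vieta's formulas for x^3 + bx^2 + cx + d = 0:
  r1 + r2 + r3 = -b/a = 1
  r1*r2 + r1*r3 + r2*r3 = c/a = -1
  r1*r2*r3 = -d/a = 10


Sum = 1


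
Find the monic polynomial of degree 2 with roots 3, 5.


A monic polynomial with roots 3, 5 is:
p(x) = (x - 3)(x - 5)
After multiplying by (x - 3): x - 3
After multiplying by (x - 5): x^2 - 8x + 15

x^2 - 8x + 15


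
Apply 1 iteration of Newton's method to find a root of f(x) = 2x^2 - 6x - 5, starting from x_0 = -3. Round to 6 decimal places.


Newton's method: x_(n+1) = x_n - f(x_n)/f'(x_n)
f(x) = 2x^2 - 6x - 5
f'(x) = 4x - 6

Iteration 1:
  f(-3.000000) = 31.000000
  f'(-3.000000) = -18.000000
  x_1 = -3.000000 - (31.000000)/(-18.000000) = -1.277778

x_1 = -1.277778


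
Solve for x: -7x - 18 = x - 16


Starting with: -7x - 18 = x - 16
Move all x terms to left: (-7 - 1)x = -16 + 18
Simplify: -8x = 2
Divide both sides by -8: x = -1/4

x = -1/4


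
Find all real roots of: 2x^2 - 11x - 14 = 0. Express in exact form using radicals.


Using the quadratic formula: x = (-b ± sqrt(b^2 - 4ac)) / (2a)
Here a = 2, b = -11, c = -14
Discriminant = b^2 - 4ac = (-11)^2 - 4(2)(-14) = 121 + 112 = 233
Since discriminant = 233 > 0, there are two real roots.
x = (11 ± sqrt(233)) / 4
Numerically: x ≈ 6.5661 or x ≈ -1.0661

x = (11 + sqrt(233)) / 4 or x = (11 - sqrt(233)) / 4


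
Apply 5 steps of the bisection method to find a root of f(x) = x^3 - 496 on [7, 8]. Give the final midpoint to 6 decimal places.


f(x) = x^3 - 496
f(7) = -153 < 0
f(8) = 16 > 0

Step 1: midpoint = (7.000000 + 8.000000)/2 = 7.500000
  f(7.500000) = -74.125000
  f(mid) < 0, so root is in [7.500000, 8.000000]

Step 2: midpoint = (7.500000 + 8.000000)/2 = 7.750000
  f(7.750000) = -30.515625
  f(mid) < 0, so root is in [7.750000, 8.000000]

Step 3: midpoint = (7.750000 + 8.000000)/2 = 7.875000
  f(7.875000) = -7.626953
  f(mid) < 0, so root is in [7.875000, 8.000000]

Step 4: midpoint = (7.875000 + 8.000000)/2 = 7.937500
  f(7.937500) = 4.093506
  f(mid) > 0, so root is in [7.875000, 7.937500]

Step 5: midpoint = (7.875000 + 7.937500)/2 = 7.906250
  f(7.906250) = -1.789886
  f(mid) < 0, so root is in [7.906250, 7.937500]

midpoint = 7.906250


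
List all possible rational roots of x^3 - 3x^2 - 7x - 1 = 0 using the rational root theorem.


Rational root theorem: possible roots are ±p/q where:
  p divides the constant term (-1): p ∈ {1}
  q divides the leading coefficient (1): q ∈ {1}

All possible rational roots: -1, 1

-1, 1


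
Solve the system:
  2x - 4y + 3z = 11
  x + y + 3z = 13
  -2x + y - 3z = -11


Using Cramer's rule. Expand each determinant along the first row.
D  = 2*[1*(-3) - 3*1] - (-4)*[1*(-3) - 3*(-2)] + 3*[1*1 - 1*(-2)]
  = 2*(-6) - (-4)*(3) + 3*(3) = 9
Dx = 11*[1*(-3) - 3*1] - (-4)*[13*(-3) - 3*(-11)] + 3*[13*1 - 1*(-11)]
  = 11*(-6) - (-4)*(-6) + 3*(24) = -18
Dy = 2*[13*(-3) - 3*(-11)] - 11*[1*(-3) - 3*(-2)] + 3*[1*(-11) - 13*(-2)]
  = 2*(-6) - 11*(3) + 3*(15) = 0
Dz = 2*[1*(-11) - 13*1] - (-4)*[1*(-11) - 13*(-2)] + 11*[1*1 - 1*(-2)]
  = 2*(-24) - (-4)*(15) + 11*(3) = 45
x = Dx/D = -18/9 = -2, y = Dy/D = 0/9 = 0, z = Dz/D = 45/9 = 5
Check eq1: (2)(-2) + (-4)(0) + (3)(5) = 11 = 11 ✓
Check eq2: (1)(-2) + (1)(0) + (3)(5) = 13 = 13 ✓
Check eq3: (-2)(-2) + (1)(0) + (-3)(5) = -11 = -11 ✓

x = -2, y = 0, z = 5


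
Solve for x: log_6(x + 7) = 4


Convert to exponential form: x + 7 = 6^4 = 1296
x = 1296 - 7 = 1289
Check: log_6(1289 + 7) = log_6(1296) = log_6(1296) = 4 ✓

x = 1289


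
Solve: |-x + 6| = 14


An absolute value equation |expr| = 14 gives two cases:
Case 1: -x + 6 = 14
  -x = 8, so x = -8
Case 2: -x + 6 = -14
  -x = -20, so x = 20

x = -8, x = 20


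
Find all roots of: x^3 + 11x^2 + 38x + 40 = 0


Let p(x) = x^3 + 11x^2 + 38x + 40. By the rational root theorem (leading coefficient 1), any rational root is an integer divisor of 40: try ±1, ±2, ... in turn.
Test x = 1: value = 90 ≠ 0.
Test x = -1: value = 12 ≠ 0.
Test x = 2: value = 168 ≠ 0.
Test x = -2: value = 0 ✓, so (x + 2) is a factor.
Synthetic division by (x + 2): bring down 1; 1(-2) + 11 = 9; 9(-2) + 38 = 20; 20(-2) + 40 = 0 → quotient x^2 + 9x + 20, remainder 0.
Solve the quadratic x^2 + 9x + 20 = 0: discriminant = 9^2 - 4(1)(20) = 81 - 80 = 1.
sqrt(1) = 1, so x = (-9 ± 1)/2: x = -4 or x = -5.
Collecting all roots found:

x = -5, x = -4, x = -2


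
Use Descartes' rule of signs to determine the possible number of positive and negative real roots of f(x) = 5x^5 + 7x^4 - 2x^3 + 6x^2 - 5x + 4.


Descartes' rule of signs:

For positive roots, count sign changes in f(x) = 5x^5 + 7x^4 - 2x^3 + 6x^2 - 5x + 4:
Signs of coefficients: +, +, -, +, -, +
Number of sign changes: 4
Possible positive real roots: 4, 2, 0

For negative roots, examine f(-x) = -5x^5 + 7x^4 + 2x^3 + 6x^2 + 5x + 4:
Signs of coefficients: -, +, +, +, +, +
Number of sign changes: 1
Possible negative real roots: 1

Positive roots: 4 or 2 or 0; Negative roots: 1


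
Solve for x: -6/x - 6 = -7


Subtract -6 from both sides: -6/x = -1
Multiply both sides by x: -6 = -1 * x
Divide by -1: x = 6

x = 6


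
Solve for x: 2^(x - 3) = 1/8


Express both sides with the same base.
1/8 = 2^(-3)
Since the bases match, equate exponents: x - 3 = -3
So x = -3 - (-3) = 0

x = 0


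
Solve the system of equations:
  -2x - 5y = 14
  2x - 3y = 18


Using Cramer's rule:
Determinant D = (-2)(-3) - (2)(-5) = 6 + 10 = 16
Dx = (14)(-3) - (18)(-5) = -42 + 90 = 48
Dy = (-2)(18) - (2)(14) = -36 - 28 = -64
x = Dx/D = 48/16 = 3
y = Dy/D = -64/16 = -4

x = 3, y = -4


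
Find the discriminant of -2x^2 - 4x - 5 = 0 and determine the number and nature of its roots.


For ax^2 + bx + c = 0, discriminant D = b^2 - 4ac
Here a = -2, b = -4, c = -5
D = (-4)^2 - 4(-2)(-5) = 16 - 40 = -24

D = -24 < 0
The equation has no real roots (2 complex conjugate roots).

Discriminant = -24, no real roots (2 complex conjugate roots)


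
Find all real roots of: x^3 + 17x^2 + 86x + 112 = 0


Let p(x) = x^3 + 17x^2 + 86x + 112. By the rational root theorem (leading coefficient 1), any rational root is an integer divisor of 112: try ±1, ±2, ... in turn.
Test x = 1: value = 216 ≠ 0.
Test x = -1: value = 42 ≠ 0.
Test x = 2: value = 360 ≠ 0.
Test x = -2: value = 0 ✓, so (x + 2) is a factor.
Synthetic division by (x + 2): bring down 1; 1(-2) + 17 = 15; 15(-2) + 86 = 56; 56(-2) + 112 = 0 → quotient x^2 + 15x + 56, remainder 0.
Solve the quadratic x^2 + 15x + 56 = 0: discriminant = 15^2 - 4(1)(56) = 225 - 224 = 1.
sqrt(1) = 1, so x = (-15 ± 1)/2: x = -7 or x = -8.

x = -8, x = -7, x = -2


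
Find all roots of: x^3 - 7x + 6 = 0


Let p(x) = x^3 - 7x + 6. By the rational root theorem (leading coefficient 1), any rational root is an integer divisor of 6: try ±1, ±2, ... in turn.
Test x = 1: value = 0 ✓, so (x - 1) is a factor.
Synthetic division by (x - 1): bring down 1; 1(1) + 0 = 1; 1(1) - 7 = -6; (-6)(1) + 6 = 0 → quotient x^2 + x - 6, remainder 0.
Solve the quadratic x^2 + x - 6 = 0: discriminant = 1^2 - 4(1)(-6) = 1 + 24 = 25.
sqrt(25) = 5, so x = (-1 ± 5)/2: x = 2 or x = -3.
Collecting all roots found:

x = -3, x = 1, x = 2


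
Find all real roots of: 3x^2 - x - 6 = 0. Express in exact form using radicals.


Using the quadratic formula: x = (-b ± sqrt(b^2 - 4ac)) / (2a)
Here a = 3, b = -1, c = -6
Discriminant = b^2 - 4ac = (-1)^2 - 4(3)(-6) = 1 + 72 = 73
Since discriminant = 73 > 0, there are two real roots.
x = (1 ± sqrt(73)) / 6
Numerically: x ≈ 1.5907 or x ≈ -1.2573

x = (1 + sqrt(73)) / 6 or x = (1 - sqrt(73)) / 6


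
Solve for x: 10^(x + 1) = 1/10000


Express both sides with the same base.
1/10000 = 10^(-4)
Since the bases match, equate exponents: x + 1 = -4
So x = -4 - (1) = -5

x = -5


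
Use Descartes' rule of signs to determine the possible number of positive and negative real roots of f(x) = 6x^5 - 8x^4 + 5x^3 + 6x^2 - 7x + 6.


Descartes' rule of signs:

For positive roots, count sign changes in f(x) = 6x^5 - 8x^4 + 5x^3 + 6x^2 - 7x + 6:
Signs of coefficients: +, -, +, +, -, +
Number of sign changes: 4
Possible positive real roots: 4, 2, 0

For negative roots, examine f(-x) = -6x^5 - 8x^4 - 5x^3 + 6x^2 + 7x + 6:
Signs of coefficients: -, -, -, +, +, +
Number of sign changes: 1
Possible negative real roots: 1

Positive roots: 4 or 2 or 0; Negative roots: 1


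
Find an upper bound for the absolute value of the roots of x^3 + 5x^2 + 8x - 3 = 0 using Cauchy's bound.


Cauchy's bound: all roots r satisfy |r| <= 1 + max(|a_i/a_n|) for i = 0,...,n-1
where a_n is the leading coefficient.

Coefficients: [1, 5, 8, -3]
Leading coefficient a_n = 1
Ratios |a_i/a_n|: 5, 8, 3
Maximum ratio: 8
Cauchy's bound: |r| <= 1 + 8 = 9

Upper bound = 9


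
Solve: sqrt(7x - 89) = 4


Square both sides: 7x - 89 = 4^2 = 16
7x = 16 + 89 = 105
x = 15
Check: sqrt(7*15 - 89) = sqrt(16) = 4 ✓

x = 15


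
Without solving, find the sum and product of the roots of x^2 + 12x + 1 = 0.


By Vieta's formulas for ax^2 + bx + c = 0:
  Sum of roots = -b/a
  Product of roots = c/a

Here a = 1, b = 12, c = 1
Sum = -(12)/1 = -12
Product = 1/1 = 1

Sum = -12, Product = 1


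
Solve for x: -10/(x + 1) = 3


Multiply both sides by (x + 1): -10 = 3(x + 1)
Distribute: -10 = 3x + 3
3x = -10 - 3 = -13
x = -13/3

x = -13/3


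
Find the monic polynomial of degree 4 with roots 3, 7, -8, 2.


A monic polynomial with roots 3, 7, -8, 2 is:
p(x) = (x - 3)(x - 7)(x + 8)(x - 2)
After multiplying by (x - 3): x - 3
After multiplying by (x - 7): x^2 - 10x + 21
After multiplying by (x + 8): x^3 - 2x^2 - 59x + 168
After multiplying by (x - 2): x^4 - 4x^3 - 55x^2 + 286x - 336

x^4 - 4x^3 - 55x^2 + 286x - 336


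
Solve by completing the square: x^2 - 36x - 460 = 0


Start: x^2 - 36x - 460 = 0
Move constant: x^2 - 36x = 460
Half of -36 is -18, squared is 324
Add 324 to both sides: x^2 - 36x + 324 = 784
(x - 18)^2 = 784
x - 18 = ±28
x = 18 + 28 = 46 or x = 18 - 28 = -10

x = -10, x = 46


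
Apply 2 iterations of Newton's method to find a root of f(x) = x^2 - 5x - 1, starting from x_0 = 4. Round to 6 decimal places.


Newton's method: x_(n+1) = x_n - f(x_n)/f'(x_n)
f(x) = x^2 - 5x - 1
f'(x) = 2x - 5

Iteration 1:
  f(4.000000) = -5.000000
  f'(4.000000) = 3.000000
  x_1 = 4.000000 - (-5.000000)/(3.000000) = 5.666667

Iteration 2:
  f(5.666667) = 2.777778
  f'(5.666667) = 6.333333
  x_2 = 5.666667 - (2.777778)/(6.333333) = 5.228070

x_2 = 5.228070


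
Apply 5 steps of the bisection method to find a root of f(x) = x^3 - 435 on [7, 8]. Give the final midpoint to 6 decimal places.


f(x) = x^3 - 435
f(7) = -92 < 0
f(8) = 77 > 0

Step 1: midpoint = (7.000000 + 8.000000)/2 = 7.500000
  f(7.500000) = -13.125000
  f(mid) < 0, so root is in [7.500000, 8.000000]

Step 2: midpoint = (7.500000 + 8.000000)/2 = 7.750000
  f(7.750000) = 30.484375
  f(mid) > 0, so root is in [7.500000, 7.750000]

Step 3: midpoint = (7.500000 + 7.750000)/2 = 7.625000
  f(7.625000) = 8.322266
  f(mid) > 0, so root is in [7.500000, 7.625000]

Step 4: midpoint = (7.500000 + 7.625000)/2 = 7.562500
  f(7.562500) = -2.489990
  f(mid) < 0, so root is in [7.562500, 7.625000]

Step 5: midpoint = (7.562500 + 7.625000)/2 = 7.593750
  f(7.593750) = 2.893890
  f(mid) > 0, so root is in [7.562500, 7.593750]

midpoint = 7.593750


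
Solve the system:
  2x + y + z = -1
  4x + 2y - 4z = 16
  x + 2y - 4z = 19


Using Cramer's rule. Expand each determinant along the first row.
D  = 2*[2*(-4) - (-4)*2] - 1*[4*(-4) - (-4)*1] + 1*[4*2 - 2*1]
  = 2*(0) - 1*(-12) + 1*(6) = 18
Dx = (-1)*[2*(-4) - (-4)*2] - 1*[16*(-4) - (-4)*19] + 1*[16*2 - 2*19]
  = (-1)*(0) - 1*(12) + 1*(-6) = -18
Dy = 2*[16*(-4) - (-4)*19] - (-1)*[4*(-4) - (-4)*1] + 1*[4*19 - 16*1]
  = 2*(12) - (-1)*(-12) + 1*(60) = 72
Dz = 2*[2*19 - 16*2] - 1*[4*19 - 16*1] + (-1)*[4*2 - 2*1]
  = 2*(6) - 1*(60) + (-1)*(6) = -54
x = Dx/D = -18/18 = -1, y = Dy/D = 72/18 = 4, z = Dz/D = -54/18 = -3
Check eq1: (2)(-1) + (1)(4) + (1)(-3) = -1 = -1 ✓
Check eq2: (4)(-1) + (2)(4) + (-4)(-3) = 16 = 16 ✓
Check eq3: (1)(-1) + (2)(4) + (-4)(-3) = 19 = 19 ✓

x = -1, y = 4, z = -3


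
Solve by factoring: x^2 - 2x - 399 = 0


We need two numbers that multiply to -399 and add to -2.
Those numbers are -21 and 19 (since (-21) * 19 = -399 and (-21) + 19 = -2).
So x^2 - 2x - 399 = (x - 21)(x + 19) = 0
Setting each factor to zero: x = 21 or x = -19

x = -19, x = 21


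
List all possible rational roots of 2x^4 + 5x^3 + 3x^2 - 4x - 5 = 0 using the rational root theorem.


Rational root theorem: possible roots are ±p/q where:
  p divides the constant term (-5): p ∈ {1, 5}
  q divides the leading coefficient (2): q ∈ {1, 2}

All possible rational roots: -5, -5/2, -1, -1/2, 1/2, 1, 5/2, 5

-5, -5/2, -1, -1/2, 1/2, 1, 5/2, 5


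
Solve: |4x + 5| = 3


An absolute value equation |expr| = 3 gives two cases:
Case 1: 4x + 5 = 3
  4x = -2, so x = -1/2
Case 2: 4x + 5 = -3
  4x = -8, so x = -2

x = -2, x = -1/2


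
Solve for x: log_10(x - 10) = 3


Convert to exponential form: x - 10 = 10^3 = 1000
x = 1000 + 10 = 1010
Check: log_10(1010 - 10) = log_10(1000) = log_10(1000) = 3 ✓

x = 1010


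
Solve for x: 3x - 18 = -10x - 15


Starting with: 3x - 18 = -10x - 15
Move all x terms to left: (3 + 10)x = -15 + 18
Simplify: 13x = 3
Divide both sides by 13: x = 3/13

x = 3/13


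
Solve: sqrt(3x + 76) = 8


Square both sides: 3x + 76 = 8^2 = 64
3x = 64 - 76 = -12
x = -4
Check: sqrt(3*(-4) + 76) = sqrt(64) = 8 ✓

x = -4


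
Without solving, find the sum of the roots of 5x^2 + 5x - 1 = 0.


By Vieta's formulas for ax^2 + bx + c = 0:
  Sum of roots = -b/a
  Product of roots = c/a

Here a = 5, b = 5, c = -1
Sum = -(5)/5 = -1
Product = -1/5 = -1/5

Sum = -1


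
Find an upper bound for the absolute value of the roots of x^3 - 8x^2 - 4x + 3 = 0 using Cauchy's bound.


Cauchy's bound: all roots r satisfy |r| <= 1 + max(|a_i/a_n|) for i = 0,...,n-1
where a_n is the leading coefficient.

Coefficients: [1, -8, -4, 3]
Leading coefficient a_n = 1
Ratios |a_i/a_n|: 8, 4, 3
Maximum ratio: 8
Cauchy's bound: |r| <= 1 + 8 = 9

Upper bound = 9


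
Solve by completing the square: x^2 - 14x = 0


Start: x^2 - 14x + 0 = 0
Move constant: x^2 - 14x = 0
Half of -14 is -7, squared is 49
Add 49 to both sides: x^2 - 14x + 49 = 49
(x - 7)^2 = 49
x - 7 = ±7
x = 7 + 7 = 14 or x = 7 - 7 = 0

x = 0, x = 14


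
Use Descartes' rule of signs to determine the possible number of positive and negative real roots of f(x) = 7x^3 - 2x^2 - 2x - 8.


Descartes' rule of signs:

For positive roots, count sign changes in f(x) = 7x^3 - 2x^2 - 2x - 8:
Signs of coefficients: +, -, -, -
Number of sign changes: 1
Possible positive real roots: 1

For negative roots, examine f(-x) = -7x^3 - 2x^2 + 2x - 8:
Signs of coefficients: -, -, +, -
Number of sign changes: 2
Possible negative real roots: 2, 0

Positive roots: 1; Negative roots: 2 or 0


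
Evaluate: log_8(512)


We need the exponent such that 8^? = 512
8^3 = 512
Therefore log_8(512) = 3

3


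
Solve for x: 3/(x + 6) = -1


Multiply both sides by (x + 6): 3 = -1(x + 6)
Distribute: 3 = -x - 6
-x = 3 + 6 = 9
x = -9

x = -9


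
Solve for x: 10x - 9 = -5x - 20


Starting with: 10x - 9 = -5x - 20
Move all x terms to left: (10 + 5)x = -20 + 9
Simplify: 15x = -11
Divide both sides by 15: x = -11/15

x = -11/15


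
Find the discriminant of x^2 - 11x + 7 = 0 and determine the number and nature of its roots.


For ax^2 + bx + c = 0, discriminant D = b^2 - 4ac
Here a = 1, b = -11, c = 7
D = (-11)^2 - 4(1)(7) = 121 - 28 = 93

D = 93 > 0 but not a perfect square
The equation has 2 distinct real irrational roots.

Discriminant = 93, 2 distinct real irrational roots


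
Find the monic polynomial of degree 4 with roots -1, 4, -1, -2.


A monic polynomial with roots -1, 4, -1, -2 is:
p(x) = (x + 1)(x - 4)(x + 1)(x + 2)
After multiplying by (x + 1): x + 1
After multiplying by (x - 4): x^2 - 3x - 4
After multiplying by (x + 1): x^3 - 2x^2 - 7x - 4
After multiplying by (x + 2): x^4 - 11x^2 - 18x - 8

x^4 - 11x^2 - 18x - 8


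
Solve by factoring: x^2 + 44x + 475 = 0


We need two numbers that multiply to 475 and add to 44.
Those numbers are 25 and 19 (since 25 * 19 = 475 and 25 + 19 = 44).
So x^2 + 44x + 475 = (x + 25)(x + 19) = 0
Setting each factor to zero: x = -25 or x = -19

x = -25, x = -19


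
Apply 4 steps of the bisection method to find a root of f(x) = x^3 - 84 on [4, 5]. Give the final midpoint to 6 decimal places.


f(x) = x^3 - 84
f(4) = -20 < 0
f(5) = 41 > 0

Step 1: midpoint = (4.000000 + 5.000000)/2 = 4.500000
  f(4.500000) = 7.125000
  f(mid) > 0, so root is in [4.000000, 4.500000]

Step 2: midpoint = (4.000000 + 4.500000)/2 = 4.250000
  f(4.250000) = -7.234375
  f(mid) < 0, so root is in [4.250000, 4.500000]

Step 3: midpoint = (4.250000 + 4.500000)/2 = 4.375000
  f(4.375000) = -0.259766
  f(mid) < 0, so root is in [4.375000, 4.500000]

Step 4: midpoint = (4.375000 + 4.500000)/2 = 4.437500
  f(4.437500) = 3.380615
  f(mid) > 0, so root is in [4.375000, 4.437500]

midpoint = 4.437500


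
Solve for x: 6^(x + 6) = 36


Express both sides with the same base.
36 = 6^2
Since the bases match, equate exponents: x + 6 = 2
So x = 2 - (6) = -4

x = -4


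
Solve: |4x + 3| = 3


An absolute value equation |expr| = 3 gives two cases:
Case 1: 4x + 3 = 3
  4x = 0, so x = 0
Case 2: 4x + 3 = -3
  4x = -6, so x = -3/2

x = -3/2, x = 0


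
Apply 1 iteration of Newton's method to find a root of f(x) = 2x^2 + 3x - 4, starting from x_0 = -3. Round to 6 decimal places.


Newton's method: x_(n+1) = x_n - f(x_n)/f'(x_n)
f(x) = 2x^2 + 3x - 4
f'(x) = 4x + 3

Iteration 1:
  f(-3.000000) = 5.000000
  f'(-3.000000) = -9.000000
  x_1 = -3.000000 - (5.000000)/(-9.000000) = -2.444444

x_1 = -2.444444


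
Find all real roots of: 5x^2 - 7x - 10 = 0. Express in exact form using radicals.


Using the quadratic formula: x = (-b ± sqrt(b^2 - 4ac)) / (2a)
Here a = 5, b = -7, c = -10
Discriminant = b^2 - 4ac = (-7)^2 - 4(5)(-10) = 49 + 200 = 249
Since discriminant = 249 > 0, there are two real roots.
x = (7 ± sqrt(249)) / 10
Numerically: x ≈ 2.2780 or x ≈ -0.8780

x = (7 + sqrt(249)) / 10 or x = (7 - sqrt(249)) / 10


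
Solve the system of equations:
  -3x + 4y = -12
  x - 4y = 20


Using Cramer's rule:
Determinant D = (-3)(-4) - (1)(4) = 12 - 4 = 8
Dx = (-12)(-4) - (20)(4) = 48 - 80 = -32
Dy = (-3)(20) - (1)(-12) = -60 + 12 = -48
x = Dx/D = -32/8 = -4
y = Dy/D = -48/8 = -6

x = -4, y = -6


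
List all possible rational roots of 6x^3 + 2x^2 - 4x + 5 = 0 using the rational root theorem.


Rational root theorem: possible roots are ±p/q where:
  p divides the constant term (5): p ∈ {1, 5}
  q divides the leading coefficient (6): q ∈ {1, 2, 3, 6}

All possible rational roots: -5, -5/2, -5/3, -1, -5/6, -1/2, -1/3, -1/6, 1/6, 1/3, 1/2, 5/6, 1, 5/3, 5/2, 5

-5, -5/2, -5/3, -1, -5/6, -1/2, -1/3, -1/6, 1/6, 1/3, 1/2, 5/6, 1, 5/3, 5/2, 5


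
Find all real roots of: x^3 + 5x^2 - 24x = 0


The constant term is 0, so x = 0 is a root. Factor out x:
  x(x^2 + 5x - 24) = 0
Solve the quadratic x^2 + 5x - 24 = 0: discriminant = 5^2 - 4(1)(-24) = 25 + 96 = 121.
sqrt(121) = 11, so x = (-5 ± 11)/2: x = 3 or x = -8.

x = -8, x = 0, x = 3


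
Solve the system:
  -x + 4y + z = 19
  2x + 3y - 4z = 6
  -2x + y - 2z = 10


Using Cramer's rule. Expand each determinant along the first row.
D  = (-1)*[3*(-2) - (-4)*1] - 4*[2*(-2) - (-4)*(-2)] + 1*[2*1 - 3*(-2)]
  = (-1)*(-2) - 4*(-12) + 1*(8) = 58
Dx = 19*[3*(-2) - (-4)*1] - 4*[6*(-2) - (-4)*10] + 1*[6*1 - 3*10]
  = 19*(-2) - 4*(28) + 1*(-24) = -174
Dy = (-1)*[6*(-2) - (-4)*10] - 19*[2*(-2) - (-4)*(-2)] + 1*[2*10 - 6*(-2)]
  = (-1)*(28) - 19*(-12) + 1*(32) = 232
Dz = (-1)*[3*10 - 6*1] - 4*[2*10 - 6*(-2)] + 19*[2*1 - 3*(-2)]
  = (-1)*(24) - 4*(32) + 19*(8) = 0
x = Dx/D = -174/58 = -3, y = Dy/D = 232/58 = 4, z = Dz/D = 0/58 = 0
Check eq1: (-1)(-3) + (4)(4) + (1)(0) = 19 = 19 ✓
Check eq2: (2)(-3) + (3)(4) + (-4)(0) = 6 = 6 ✓
Check eq3: (-2)(-3) + (1)(4) + (-2)(0) = 10 = 10 ✓

x = -3, y = 4, z = 0
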